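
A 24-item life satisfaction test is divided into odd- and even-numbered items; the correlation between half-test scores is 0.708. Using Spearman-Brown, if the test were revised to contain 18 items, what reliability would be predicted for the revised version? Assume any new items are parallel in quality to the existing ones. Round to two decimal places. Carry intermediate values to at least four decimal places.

0.78

First correct the split-half correlation to full-test reliability: r_full = 2 × 0.708 / (1 + 0.708) ≈ 0.8290
Then adjust to 18 items: n = 18/24 = 0.7500
r_new = n·r_full / (1 + (n − 1)·r_full) = 0.6218 / 0.7928 ≈ 0.7843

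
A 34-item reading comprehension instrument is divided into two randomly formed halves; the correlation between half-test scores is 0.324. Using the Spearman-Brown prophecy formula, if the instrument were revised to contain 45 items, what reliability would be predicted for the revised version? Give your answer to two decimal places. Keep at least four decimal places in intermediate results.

0.56

First correct the split-half correlation to full-test reliability: r_full = 2 × 0.324 / (1 + 0.324) ≈ 0.4894
Length factor from 34 to 45 items: n = 45/34 = 1.3235
r_new = n·r_full / (1 + (n − 1)·r_full) = 0.6477 / 1.1583 ≈ 0.5592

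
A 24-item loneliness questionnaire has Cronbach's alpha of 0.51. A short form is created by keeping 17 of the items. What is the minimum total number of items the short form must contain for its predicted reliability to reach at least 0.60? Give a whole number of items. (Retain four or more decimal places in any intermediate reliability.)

35

Short-form reliability: n = 17/24 = 0.7083; r_17 = n·r/(1+(n−1)r) ≈ 0.4244
Then solve for n' with r_old = 0.4244, r_target = 0.60: n' = 0.60(1 − 0.4244)/[0.4244(1 − 0.60)] = 2.0344
Total items = 2.0344 × 17 = 34.58, rounded up to 35.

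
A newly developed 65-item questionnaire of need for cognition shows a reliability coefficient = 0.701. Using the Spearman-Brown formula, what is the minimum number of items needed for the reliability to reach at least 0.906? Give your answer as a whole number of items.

n = [0.906 × 0.299] / [0.701 × 0.094]
n = 0.270894 / 0.065894 ≈ 4.1111
4.1111 × 65 = 267.22 → 268 items

268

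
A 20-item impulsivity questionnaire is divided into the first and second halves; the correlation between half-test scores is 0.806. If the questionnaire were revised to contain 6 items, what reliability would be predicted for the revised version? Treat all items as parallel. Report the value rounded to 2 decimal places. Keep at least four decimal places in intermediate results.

Spearman-Brown correction (n = 2): r_full = 2·0.806/(1 + 0.806) = 0.8926
Length factor from 20 to 6 items: n = 6/20 = 0.3000
r_new = n·r_full / (1 + (n − 1)·r_full) = 0.2678 / 0.3752 ≈ 0.7138

0.71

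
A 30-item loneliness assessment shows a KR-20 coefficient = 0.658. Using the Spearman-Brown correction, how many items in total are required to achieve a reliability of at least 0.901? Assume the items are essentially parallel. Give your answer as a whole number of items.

Invert Spearman-Brown to solve for n:
n = r_target (1 − r_old) / [ r_old (1 − r_target) ]
n = 0.901(1 − 0.658) / [0.658(1 − 0.901)]
n = 0.308142 / 0.065142 ≈ 4.7303
So the test needs 4.7303 × 30 ≈ 141.91 items; rounding up, 142.

142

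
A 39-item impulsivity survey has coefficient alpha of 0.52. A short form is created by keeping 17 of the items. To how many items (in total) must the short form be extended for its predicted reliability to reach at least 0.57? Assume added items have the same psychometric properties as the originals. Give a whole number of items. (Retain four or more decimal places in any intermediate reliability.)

48

Short-form reliability: n = 17/39 = 0.4359; r_17 = n·r/(1+(n−1)r) ≈ 0.3208
Then solve for n' with r_old = 0.3208, r_target = 0.57: n' = 0.57(1 − 0.3208)/[0.3208(1 − 0.57)] = 2.8065
Items = 2.8065 × 17 ≈ 47.71 → 48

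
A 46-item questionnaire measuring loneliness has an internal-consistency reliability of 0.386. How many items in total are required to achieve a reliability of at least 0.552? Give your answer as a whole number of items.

Rearranging the Spearman-Brown formula for n,
n = r_target (1 − r_old) / [ r_old (1 − r_target) ]
n = 0.552 × (1 − 0.386) / [ 0.386 × (1 − 0.552) ]
  = 0.338928 / 0.172928 = 1.9599
So the test needs 1.9599 × 46 ≈ 90.16 items; rounding up, 91.

91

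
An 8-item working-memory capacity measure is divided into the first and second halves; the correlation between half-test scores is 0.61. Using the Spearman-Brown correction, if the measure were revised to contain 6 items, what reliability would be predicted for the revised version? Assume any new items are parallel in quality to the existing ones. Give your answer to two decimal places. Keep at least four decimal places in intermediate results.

Spearman-Brown correction (n = 2): r_full = 2·0.61/(1 + 0.61) = 0.7578
Then adjust to 6 items: n = 6/8 = 0.7500
r_new = n·r_full / (1 + (n − 1)·r_full) = 0.5684 / 0.8105 ≈ 0.7013

0.70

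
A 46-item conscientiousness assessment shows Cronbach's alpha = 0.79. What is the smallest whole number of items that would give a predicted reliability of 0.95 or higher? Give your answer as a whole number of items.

233

Spearman-Brown solved for the length factor n:
n = r_target (1 − r_old) / [ r_old (1 − r_target) ]
n = 0.95 × (1 − 0.79) / [ 0.79 × (1 − 0.95) ]
n = 0.1995 / 0.0395 ≈ 5.0506
5.0506 × 46 = 232.33 → 233 items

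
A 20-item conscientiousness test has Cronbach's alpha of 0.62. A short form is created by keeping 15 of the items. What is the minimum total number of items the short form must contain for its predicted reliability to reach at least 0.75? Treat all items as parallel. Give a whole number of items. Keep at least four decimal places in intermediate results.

37

Short-form reliability: n = 15/20 = 0.7500; r_15 = n·r/(1+(n−1)r) ≈ 0.5503
Then solve for n' with r_old = 0.5503, r_target = 0.75: n' = 0.75(1 − 0.5503)/[0.5503(1 − 0.75)] = 2.4516
Items = 2.4516 × 15 ≈ 36.77 → 37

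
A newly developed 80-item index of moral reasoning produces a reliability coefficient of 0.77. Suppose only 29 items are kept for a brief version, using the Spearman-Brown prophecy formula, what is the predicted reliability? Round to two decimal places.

0.55

The new length is 29/80 = 0.3625 times the old.
Apply the Spearman-Brown prophecy formula, r' = nr / [1 + (n − 1)r]:
r_new = (0.3625 × 0.77) / (1 + (0.3625 − 1) × 0.77)
r_new = 0.2791 / 0.5091 ≈ 0.5482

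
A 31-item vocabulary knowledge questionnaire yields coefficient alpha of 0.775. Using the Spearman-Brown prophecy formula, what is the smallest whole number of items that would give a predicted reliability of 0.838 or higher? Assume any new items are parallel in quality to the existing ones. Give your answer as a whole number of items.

n = [0.838 × 0.225] / [0.775 × 0.162]
  = 0.188550 / 0.125550 = 1.5018
1.5018 × 31 = 46.56 → 47 items

47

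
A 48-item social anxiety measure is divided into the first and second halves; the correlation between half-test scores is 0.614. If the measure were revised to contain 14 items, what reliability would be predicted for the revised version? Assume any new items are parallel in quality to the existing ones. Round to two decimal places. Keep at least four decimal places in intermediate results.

0.48

First correct the split-half correlation to full-test reliability: r_full = 2 × 0.614 / (1 + 0.614) ≈ 0.7608
Length factor from 48 to 14 items: n = 14/48 = 0.2917
r_new = n·r_full / (1 + (n − 1)·r_full) = 0.2219 / 0.4611 ≈ 0.4812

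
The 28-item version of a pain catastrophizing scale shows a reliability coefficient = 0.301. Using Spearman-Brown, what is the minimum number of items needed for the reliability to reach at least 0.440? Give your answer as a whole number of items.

Invert Spearman-Brown to solve for n:
n = r_target (1 − r_old) / [ r_old (1 − r_target) ]
n = [0.440 × 0.699] / [0.301 × 0.560]
n = 0.307560 / 0.168560 ≈ 1.8246
Items needed = n × 28 = 1.8246 × 28 ≈ 51.09 → round up to 52

52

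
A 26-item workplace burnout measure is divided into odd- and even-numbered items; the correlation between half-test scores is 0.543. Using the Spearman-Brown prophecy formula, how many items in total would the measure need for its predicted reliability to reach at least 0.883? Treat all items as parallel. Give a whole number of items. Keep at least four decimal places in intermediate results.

Corrected full-test reliability: r_full = 2 × 0.543 / (1 + 0.543) ≈ 0.7038
Solve Spearman-Brown for n: n = 0.883(1 − 0.7038) / [0.7038(1 − 0.883)] = 3.1762
Items = 3.1762 × 26 ≈ 82.58 → 83

83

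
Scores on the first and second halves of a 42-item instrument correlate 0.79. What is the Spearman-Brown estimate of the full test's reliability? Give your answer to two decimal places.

Each half is half the length of the full test, so the full test is n = 2 times a half.
r_full = 2(0.79) / (1 + 0.79)
r_full = 1.5800 / 1.7900 ≈ 0.8827

0.88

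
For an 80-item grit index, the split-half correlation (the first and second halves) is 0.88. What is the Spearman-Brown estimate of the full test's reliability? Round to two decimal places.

r_full = 2(0.88) / (1 + 0.88)
       = 1.7600 / 1.8800 = 0.9362

0.94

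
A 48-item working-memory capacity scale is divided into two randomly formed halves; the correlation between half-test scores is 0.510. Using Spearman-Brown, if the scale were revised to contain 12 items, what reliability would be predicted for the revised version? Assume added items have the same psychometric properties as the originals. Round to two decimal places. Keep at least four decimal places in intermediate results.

Spearman-Brown correction (n = 2): r_full = 2·0.510/(1 + 0.510) = 0.6755
Length factor from 48 to 12 items: n = 12/48 = 0.2500
r_new = n·r_full / (1 + (n − 1)·r_full) = 0.1689 / 0.4934 ≈ 0.3423

0.34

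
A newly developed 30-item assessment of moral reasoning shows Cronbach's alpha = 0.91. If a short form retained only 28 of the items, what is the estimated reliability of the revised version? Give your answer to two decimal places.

n = 28/30 = 0.9333
r_new = (0.9333 × 0.91) / (1 + (0.9333 − 1) × 0.91)
r_new = 0.8493 / 0.9393 ≈ 0.9042

0.90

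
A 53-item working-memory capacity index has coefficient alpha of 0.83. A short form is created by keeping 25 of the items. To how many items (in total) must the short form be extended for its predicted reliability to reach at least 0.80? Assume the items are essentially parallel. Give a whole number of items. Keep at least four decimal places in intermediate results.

First, r for the 25-item form: n = 25/53 = 0.4717, so r_25 = 0.4717·0.83/(1 + (0.4717 − 1)·0.83) = 0.6972
Then solve for n' with r_old = 0.6972, r_target = 0.80: n' = 0.80(1 − 0.6972)/[0.6972(1 − 0.80)] = 1.7372
Items = 1.7372 × 25 ≈ 43.43 → 44

44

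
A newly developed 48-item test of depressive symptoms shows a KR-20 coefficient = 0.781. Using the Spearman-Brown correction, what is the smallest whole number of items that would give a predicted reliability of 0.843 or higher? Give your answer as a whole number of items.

Rearranging the Spearman-Brown formula for n,
n = r*(1 − r) / [ r (1 − r*) ]
n = 0.843 × (1 − 0.781) / [ 0.781 × (1 − 0.843) ]
  = 0.184617 / 0.122617 = 1.5056
Items needed = n × 48 = 1.5056 × 48 ≈ 72.27 → round up to 73

73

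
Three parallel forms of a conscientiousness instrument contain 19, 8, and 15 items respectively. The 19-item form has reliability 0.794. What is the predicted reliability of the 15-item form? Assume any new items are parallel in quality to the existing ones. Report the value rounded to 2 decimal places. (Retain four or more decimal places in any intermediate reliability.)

0.75

Only the ratio of lengths matters: n = 15/19 = 0.7895
r_{15} = n·r / (1 + (n − 1)·r) = 0.6269 / 0.8329 ≈ 0.7527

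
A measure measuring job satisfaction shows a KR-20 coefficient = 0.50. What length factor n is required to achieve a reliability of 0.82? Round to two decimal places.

Rearranging the Spearman-Brown formula for n,
n = r_target (1 − r_old) / [ r_old (1 − r_target) ]
n = 0.82(1 − 0.50) / [0.50(1 − 0.82)]
n = 0.4100 / 0.0900 ≈ 4.5556

4.56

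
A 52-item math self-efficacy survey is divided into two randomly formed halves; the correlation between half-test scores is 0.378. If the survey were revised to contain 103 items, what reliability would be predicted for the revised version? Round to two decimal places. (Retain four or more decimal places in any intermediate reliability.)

Spearman-Brown correction (n = 2): r_full = 2·0.378/(1 + 0.378) = 0.5486
Then adjust to 103 items: n = 103/52 = 1.9808
r_new = n·r_full / (1 + (n − 1)·r_full) = 1.0867 / 1.5381 ≈ 0.7065

0.71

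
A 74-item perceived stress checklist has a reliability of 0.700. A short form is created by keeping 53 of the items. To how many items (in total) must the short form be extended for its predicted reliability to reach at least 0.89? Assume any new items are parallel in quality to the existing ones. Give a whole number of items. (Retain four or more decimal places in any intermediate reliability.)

First, r for the 53-item form: n = 53/74 = 0.7162, so r_53 = 0.7162·0.700/(1 + (0.7162 − 1)·0.700) = 0.6256
Then solve for n' with r_old = 0.6256, r_target = 0.89: n' = 0.89(1 − 0.6256)/[0.6256(1 − 0.89)] = 4.8421
Total items = 4.8421 × 53 = 256.63, rounded up to 257.

257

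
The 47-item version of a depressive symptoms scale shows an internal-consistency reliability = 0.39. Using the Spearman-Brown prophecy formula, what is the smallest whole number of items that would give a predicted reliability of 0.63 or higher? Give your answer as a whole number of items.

126

Rearranging the Spearman-Brown formula for n,
n = r*(1 − r) / [ r (1 − r*) ]
n = 0.63(1 − 0.39) / [0.39(1 − 0.63)]
n = 0.3843 / 0.1443 ≈ 2.6632
Items needed = n × 47 = 2.6632 × 47 ≈ 125.17 → round up to 126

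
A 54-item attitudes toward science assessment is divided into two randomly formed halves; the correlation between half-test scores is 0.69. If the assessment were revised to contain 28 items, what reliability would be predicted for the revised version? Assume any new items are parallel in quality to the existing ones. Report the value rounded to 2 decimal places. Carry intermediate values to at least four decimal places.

First correct the split-half correlation to full-test reliability: r_full = 2 × 0.69 / (1 + 0.69) ≈ 0.8166
Then adjust to 28 items: n = 28/54 = 0.5185
r_new = n·r_full / (1 + (n − 1)·r_full) = 0.4234 / 0.6068 ≈ 0.6978

0.70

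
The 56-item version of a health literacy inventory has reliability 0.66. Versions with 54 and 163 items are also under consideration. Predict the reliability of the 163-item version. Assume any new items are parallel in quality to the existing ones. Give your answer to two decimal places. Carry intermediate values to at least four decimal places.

0.85

The 54-item form is not needed; work directly from the 56-item form with n = 163/56 = 2.9107.
r_{163} = n·r / (1 + (n − 1)·r) = 1.9211 / 2.2611 ≈ 0.8496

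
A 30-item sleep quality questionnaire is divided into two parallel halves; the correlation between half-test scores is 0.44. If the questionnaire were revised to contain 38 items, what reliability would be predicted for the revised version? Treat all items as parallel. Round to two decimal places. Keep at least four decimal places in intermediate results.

Full-test reliability from the split-half r: r_full = 2(0.44)/(1 + 0.44) = 0.6111
Length factor from 30 to 38 items: n = 38/30 = 1.2667
r_new = n·r_full / (1 + (n − 1)·r_full) = 0.7741 / 1.1630 ≈ 0.6656

0.67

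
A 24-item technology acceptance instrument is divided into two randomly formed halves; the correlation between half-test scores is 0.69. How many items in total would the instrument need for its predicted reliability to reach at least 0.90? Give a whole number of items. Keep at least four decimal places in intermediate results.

49

r_full = 2(0.69)/(1 + 0.69) = 0.8166
Solve Spearman-Brown for n: n = 0.90(1 − 0.8166) / [0.8166(1 − 0.90)] = 2.0213
Required items = 2.0213 × 24 = 48.51, so 49 items.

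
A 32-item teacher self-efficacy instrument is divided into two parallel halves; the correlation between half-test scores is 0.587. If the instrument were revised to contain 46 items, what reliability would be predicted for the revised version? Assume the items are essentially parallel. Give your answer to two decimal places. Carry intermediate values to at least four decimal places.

Full-test reliability from the split-half r: r_full = 2(0.587)/(1 + 0.587) = 0.7398
Then adjust to 46 items: n = 46/32 = 1.4375
r_new = n·r_full / (1 + (n − 1)·r_full) = 1.0635 / 1.3237 ≈ 0.8034

0.80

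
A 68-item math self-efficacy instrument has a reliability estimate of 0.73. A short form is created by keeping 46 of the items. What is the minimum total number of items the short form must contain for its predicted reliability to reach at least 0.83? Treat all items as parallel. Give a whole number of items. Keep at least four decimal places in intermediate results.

Short-form reliability: n = 46/68 = 0.6765; r_46 = n·r/(1+(n−1)r) ≈ 0.6465
Length factor from the short form to reach 0.83: n' = 0.83(1 − 0.6465) / [0.6465(1 − 0.83)] ≈ 2.6696
Total items = 2.6696 × 46 = 122.80, rounded up to 123.

123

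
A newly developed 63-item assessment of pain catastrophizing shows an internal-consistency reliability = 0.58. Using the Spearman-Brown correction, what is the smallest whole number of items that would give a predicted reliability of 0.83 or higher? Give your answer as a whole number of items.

n = 0.83(1 − 0.58) / [0.58(1 − 0.83)]
  = 0.3486 / 0.0986 = 3.5355
3.5355 × 63 = 222.74 → 223 items

223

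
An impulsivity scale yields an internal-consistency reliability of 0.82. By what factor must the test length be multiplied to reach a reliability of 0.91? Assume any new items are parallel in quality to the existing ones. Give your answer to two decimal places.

2.22

Invert Spearman-Brown to solve for n:
n = r*(1 − r) / [ r (1 − r*) ]
n = 0.91(1 − 0.82) / [0.82(1 − 0.91)]
  = 0.1638 / 0.0738 = 2.2195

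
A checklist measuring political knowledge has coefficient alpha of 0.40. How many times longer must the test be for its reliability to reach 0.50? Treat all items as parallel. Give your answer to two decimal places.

1.50

Rearranging the Spearman-Brown formula for n,
n = r_target (1 − r_old) / [ r_old (1 − r_target) ]
n = [0.50 × 0.60] / [0.40 × 0.50]
n = 0.3000 / 0.2000 ≈ 1.5000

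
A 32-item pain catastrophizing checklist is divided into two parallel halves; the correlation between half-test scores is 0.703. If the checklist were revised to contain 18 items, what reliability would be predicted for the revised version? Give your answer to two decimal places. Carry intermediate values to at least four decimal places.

0.73

Spearman-Brown correction (n = 2): r_full = 2·0.703/(1 + 0.703) = 0.8256
Length factor from 32 to 18 items: n = 18/32 = 0.5625
r_new = n·r_full / (1 + (n − 1)·r_full) = 0.4644 / 0.6388 ≈ 0.7270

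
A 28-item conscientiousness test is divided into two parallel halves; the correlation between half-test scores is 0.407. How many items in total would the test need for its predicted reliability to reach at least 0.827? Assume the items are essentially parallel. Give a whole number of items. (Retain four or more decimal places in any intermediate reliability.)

98

Corrected full-test reliability: r_full = 2 × 0.407 / (1 + 0.407) ≈ 0.5785
Solve Spearman-Brown for n: n = 0.827(1 − 0.5785) / [0.5785(1 − 0.827)] = 3.4830
Items = 3.4830 × 28 ≈ 97.52 → 98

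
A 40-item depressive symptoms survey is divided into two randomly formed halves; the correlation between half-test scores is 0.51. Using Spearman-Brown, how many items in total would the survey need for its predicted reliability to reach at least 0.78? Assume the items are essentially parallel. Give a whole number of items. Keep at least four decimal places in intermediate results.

Corrected full-test reliability: r_full = 2 × 0.51 / (1 + 0.51) ≈ 0.6755
Solve Spearman-Brown for n: n = 0.78(1 − 0.6755) / [0.6755(1 − 0.78)] = 1.7032
Items = 1.7032 × 40 ≈ 68.13 → 69

69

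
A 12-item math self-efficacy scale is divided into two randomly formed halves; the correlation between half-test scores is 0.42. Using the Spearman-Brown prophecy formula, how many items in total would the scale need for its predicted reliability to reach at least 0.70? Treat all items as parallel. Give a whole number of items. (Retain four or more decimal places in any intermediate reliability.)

r_full = 2(0.42)/(1 + 0.42) = 0.5915
n = r_tgt(1 − r_full) / [r_full(1 − r_tgt)] = 0.70 × 0.4085 / (0.5915 × 0.30) ≈ 1.6114
Required items = 1.6114 × 12 = 19.34, so 20 items.

20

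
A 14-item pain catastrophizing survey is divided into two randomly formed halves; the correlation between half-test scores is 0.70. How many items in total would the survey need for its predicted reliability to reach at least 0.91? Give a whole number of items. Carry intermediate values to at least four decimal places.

Corrected full-test reliability: r_full = 2 × 0.70 / (1 + 0.70) ≈ 0.8235
n = r_tgt(1 − r_full) / [r_full(1 − r_tgt)] = 0.91 × 0.1765 / (0.8235 × 0.09) ≈ 2.1671
Items = 2.1671 × 14 ≈ 30.34 → 31

31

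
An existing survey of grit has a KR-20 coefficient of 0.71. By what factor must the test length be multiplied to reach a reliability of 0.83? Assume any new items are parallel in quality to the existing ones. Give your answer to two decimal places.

1.99

n = 0.83(1 − 0.71) / [0.71(1 − 0.83)]
n = 0.2407 / 0.1207 ≈ 1.9942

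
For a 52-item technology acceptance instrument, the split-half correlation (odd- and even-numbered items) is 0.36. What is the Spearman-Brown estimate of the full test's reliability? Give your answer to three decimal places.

0.529

r_full = 2r_hh / (1 + r_hh) = 2 × 0.36 / (1 + 0.36)
r_full = 0.7200 / 1.3600 ≈ 0.5294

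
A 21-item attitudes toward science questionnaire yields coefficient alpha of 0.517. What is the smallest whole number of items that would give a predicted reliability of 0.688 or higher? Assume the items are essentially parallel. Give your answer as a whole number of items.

n = 0.688 × (1 − 0.517) / [ 0.517 × (1 − 0.688) ]
n = 0.332304 / 0.161304 ≈ 2.0601
2.0601 × 21 = 43.26 → 44 items

44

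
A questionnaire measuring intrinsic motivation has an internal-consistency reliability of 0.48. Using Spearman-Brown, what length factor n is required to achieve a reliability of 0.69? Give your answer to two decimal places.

n = 0.69 × (1 − 0.48) / [ 0.48 × (1 − 0.69) ]
  = 0.3588 / 0.1488 = 2.4113

2.41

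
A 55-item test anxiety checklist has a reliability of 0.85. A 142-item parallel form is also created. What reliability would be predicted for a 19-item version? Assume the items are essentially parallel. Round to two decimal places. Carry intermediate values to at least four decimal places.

The 142-item form is not needed; work directly from the 55-item form with n = 19/55 = 0.3455.
r_{19} = n·r / (1 + (n − 1)·r) = 0.2937 / 0.4437 ≈ 0.6619

0.66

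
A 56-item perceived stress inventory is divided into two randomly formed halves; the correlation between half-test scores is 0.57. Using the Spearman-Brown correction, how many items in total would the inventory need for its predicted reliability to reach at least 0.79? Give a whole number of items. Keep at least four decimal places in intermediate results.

Corrected full-test reliability: r_full = 2 × 0.57 / (1 + 0.57) ≈ 0.7261
n = r_tgt(1 − r_full) / [r_full(1 − r_tgt)] = 0.79 × 0.2739 / (0.7261 × 0.21) ≈ 1.4191
Items = 1.4191 × 56 ≈ 79.47 → 80

80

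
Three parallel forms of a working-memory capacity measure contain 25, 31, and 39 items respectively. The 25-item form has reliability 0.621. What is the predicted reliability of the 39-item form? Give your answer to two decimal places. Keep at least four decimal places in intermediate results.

0.72

The 31-item form is not needed; work directly from the 25-item form with n = 39/25 = 1.5600.
r_{39} = n·r / (1 + (n − 1)·r) = 0.9688 / 1.3478 ≈ 0.7188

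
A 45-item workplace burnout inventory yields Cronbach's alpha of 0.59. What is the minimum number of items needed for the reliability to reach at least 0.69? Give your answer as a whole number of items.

Invert Spearman-Brown to solve for n:
n = r*(1 − r) / [ r (1 − r*) ]
n = 0.69(1 − 0.59) / [0.59(1 − 0.69)]
  = 0.2829 / 0.1829 = 1.5467
Items needed = n × 45 = 1.5467 × 45 ≈ 69.60 → round up to 70

70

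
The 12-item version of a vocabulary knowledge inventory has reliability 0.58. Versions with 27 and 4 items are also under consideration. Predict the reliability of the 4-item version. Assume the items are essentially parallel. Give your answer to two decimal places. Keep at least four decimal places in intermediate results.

Only the ratio of lengths matters: n = 4/12 = 0.3333
r_{4} = n·r / (1 + (n − 1)·r) = 0.1933 / 0.6133 ≈ 0.3152

0.32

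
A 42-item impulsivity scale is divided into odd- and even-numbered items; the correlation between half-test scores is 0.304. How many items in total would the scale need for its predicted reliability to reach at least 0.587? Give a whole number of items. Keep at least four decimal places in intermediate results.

r_full = 2(0.304)/(1 + 0.304) = 0.4663
n = r_tgt(1 − r_full) / [r_full(1 − r_tgt)] = 0.587 × 0.5337 / (0.4663 × 0.413) ≈ 1.6267
Items = 1.6267 × 42 ≈ 68.32 → 69

69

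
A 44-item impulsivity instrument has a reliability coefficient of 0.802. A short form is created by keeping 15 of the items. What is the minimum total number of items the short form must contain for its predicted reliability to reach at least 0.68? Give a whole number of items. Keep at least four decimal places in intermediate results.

Short-form reliability: n = 15/44 = 0.3409; r_15 = n·r/(1+(n−1)r) ≈ 0.5800
Then solve for n' with r_old = 0.5800, r_target = 0.68: n' = 0.68(1 − 0.5800)/[0.5800(1 − 0.68)] = 1.5388
Total items = 1.5388 × 15 = 23.08, rounded up to 24.

24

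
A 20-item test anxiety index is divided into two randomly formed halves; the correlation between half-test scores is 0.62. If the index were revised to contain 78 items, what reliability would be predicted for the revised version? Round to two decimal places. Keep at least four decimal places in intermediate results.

0.93

First correct the split-half correlation to full-test reliability: r_full = 2 × 0.62 / (1 + 0.62) ≈ 0.7654
Then adjust to 78 items: n = 78/20 = 3.9000
r_new = n·r_full / (1 + (n − 1)·r_full) = 2.9851 / 3.2197 ≈ 0.9271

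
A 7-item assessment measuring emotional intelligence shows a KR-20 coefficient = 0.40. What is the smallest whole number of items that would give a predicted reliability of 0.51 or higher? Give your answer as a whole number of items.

Rearranging the Spearman-Brown formula for n,
n = r_target (1 − r_old) / [ r_old (1 − r_target) ]
n = [0.51 × 0.60] / [0.40 × 0.49]
  = 0.3060 / 0.1960 = 1.5612
So the test needs 1.5612 × 7 ≈ 10.93 items; rounding up, 11.

11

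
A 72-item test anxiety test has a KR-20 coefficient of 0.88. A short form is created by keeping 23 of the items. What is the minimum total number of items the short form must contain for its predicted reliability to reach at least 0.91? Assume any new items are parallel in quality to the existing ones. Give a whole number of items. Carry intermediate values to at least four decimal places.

Short-form reliability: n = 23/72 = 0.3194; r_23 = n·r/(1+(n−1)r) ≈ 0.7008
Then solve for n' with r_old = 0.7008, r_target = 0.91: n' = 0.91(1 − 0.7008)/[0.7008(1 − 0.91)] = 4.3168
Items = 4.3168 × 23 ≈ 99.29 → 100

100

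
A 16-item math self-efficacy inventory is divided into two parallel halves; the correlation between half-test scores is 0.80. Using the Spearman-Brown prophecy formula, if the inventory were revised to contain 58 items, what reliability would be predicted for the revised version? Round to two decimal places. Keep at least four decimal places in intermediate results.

0.97

Full-test reliability from the split-half r: r_full = 2(0.80)/(1 + 0.80) = 0.8889
Length factor from 16 to 58 items: n = 58/16 = 3.6250
r_new = n·r_full / (1 + (n − 1)·r_full) = 3.2223 / 3.3334 ≈ 0.9667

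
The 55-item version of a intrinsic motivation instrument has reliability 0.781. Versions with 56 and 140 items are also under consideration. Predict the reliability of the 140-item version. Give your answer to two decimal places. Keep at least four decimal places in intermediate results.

Only the ratio of lengths matters: n = 140/55 = 2.5455
r_{140} = n·r / (1 + (n − 1)·r) = 1.9880 / 2.2070 ≈ 0.9008

0.90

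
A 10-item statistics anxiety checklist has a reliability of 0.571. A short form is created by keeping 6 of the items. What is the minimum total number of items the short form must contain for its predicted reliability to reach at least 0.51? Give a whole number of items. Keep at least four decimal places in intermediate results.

First, r for the 6-item form: n = 6/10 = 0.6000, so r_6 = 0.6000·0.571/(1 + (0.6000 − 1)·0.571) = 0.4440
Then solve for n' with r_old = 0.4440, r_target = 0.51: n' = 0.51(1 − 0.4440)/[0.4440(1 − 0.51)] = 1.3034
Items = 1.3034 × 6 ≈ 7.82 → 8

8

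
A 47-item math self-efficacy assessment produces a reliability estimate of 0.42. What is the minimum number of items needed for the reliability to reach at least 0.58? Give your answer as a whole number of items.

90

n = [0.58 × 0.58] / [0.42 × 0.42]
n = 0.3364 / 0.1764 ≈ 1.9070
1.9070 × 47 = 89.63 → 90 items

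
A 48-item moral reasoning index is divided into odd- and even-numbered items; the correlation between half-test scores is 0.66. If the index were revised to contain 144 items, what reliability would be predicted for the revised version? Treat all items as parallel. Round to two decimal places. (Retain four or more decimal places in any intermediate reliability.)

First correct the split-half correlation to full-test reliability: r_full = 2 × 0.66 / (1 + 0.66) ≈ 0.7952
Then adjust to 144 items: n = 144/48 = 3.0000
r_new = n·r_full / (1 + (n − 1)·r_full) = 2.3856 / 2.5904 ≈ 0.9209

0.92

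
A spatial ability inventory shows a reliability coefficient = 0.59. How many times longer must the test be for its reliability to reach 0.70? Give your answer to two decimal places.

1.62

Invert Spearman-Brown to solve for n:
n = r_target (1 − r_old) / [ r_old (1 − r_target) ]
n = 0.70 × (1 − 0.59) / [ 0.59 × (1 − 0.70) ]
  = 0.2870 / 0.1770 = 1.6215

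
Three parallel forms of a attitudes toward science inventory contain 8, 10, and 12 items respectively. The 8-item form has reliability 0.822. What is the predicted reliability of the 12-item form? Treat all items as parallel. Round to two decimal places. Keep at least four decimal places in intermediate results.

The 10-item form is not needed; work directly from the 8-item form with n = 12/8 = 1.5000.
r_{12} = n·r / (1 + (n − 1)·r) = 1.2330 / 1.4110 ≈ 0.8738

0.87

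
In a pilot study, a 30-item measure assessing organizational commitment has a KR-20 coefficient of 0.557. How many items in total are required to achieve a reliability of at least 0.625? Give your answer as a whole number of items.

40

n = [0.625 × 0.443] / [0.557 × 0.375]
  = 0.276875 / 0.208875 = 1.3256
So the test needs 1.3256 × 30 ≈ 39.77 items; rounding up, 40.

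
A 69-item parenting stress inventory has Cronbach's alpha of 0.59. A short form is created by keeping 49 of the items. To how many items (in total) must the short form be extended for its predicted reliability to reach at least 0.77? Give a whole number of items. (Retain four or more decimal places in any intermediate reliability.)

161

First, r for the 49-item form: n = 49/69 = 0.7101, so r_49 = 0.7101·0.59/(1 + (0.7101 − 1)·0.59) = 0.5054
Then solve for n' with r_old = 0.5054, r_target = 0.77: n' = 0.77(1 − 0.5054)/[0.5054(1 − 0.77)] = 3.2763
Items = 3.2763 × 49 ≈ 160.54 → 161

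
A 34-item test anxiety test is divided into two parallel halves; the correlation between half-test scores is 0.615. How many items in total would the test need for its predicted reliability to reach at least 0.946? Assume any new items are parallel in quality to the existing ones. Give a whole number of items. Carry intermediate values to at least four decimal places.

r_full = 2(0.615)/(1 + 0.615) = 0.7616
Solve Spearman-Brown for n: n = 0.946(1 − 0.7616) / [0.7616(1 − 0.946)] = 5.4837
Items = 5.4837 × 34 ≈ 186.45 → 187

187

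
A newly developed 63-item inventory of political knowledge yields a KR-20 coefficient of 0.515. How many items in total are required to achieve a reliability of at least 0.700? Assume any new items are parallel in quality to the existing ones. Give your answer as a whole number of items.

139

Rearranging the Spearman-Brown formula for n,
n = r_target (1 − r_old) / [ r_old (1 − r_target) ]
n = 0.700(1 − 0.515) / [0.515(1 − 0.700)]
  = 0.339500 / 0.154500 = 2.1974
So the test needs 2.1974 × 63 ≈ 138.44 items; rounding up, 139.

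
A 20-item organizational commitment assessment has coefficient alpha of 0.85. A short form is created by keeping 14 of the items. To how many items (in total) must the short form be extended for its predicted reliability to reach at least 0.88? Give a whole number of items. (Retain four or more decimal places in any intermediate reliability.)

26

Short-form reliability: n = 14/20 = 0.7000; r_14 = n·r/(1+(n−1)r) ≈ 0.7987
Then solve for n' with r_old = 0.7987, r_target = 0.88: n' = 0.88(1 − 0.7987)/[0.7987(1 − 0.88)] = 1.8483
Items = 1.8483 × 14 ≈ 25.88 → 26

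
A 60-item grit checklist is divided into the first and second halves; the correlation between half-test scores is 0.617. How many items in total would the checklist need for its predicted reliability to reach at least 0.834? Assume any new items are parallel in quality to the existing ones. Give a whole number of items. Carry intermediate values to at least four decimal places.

94

r_full = 2(0.617)/(1 + 0.617) = 0.7631
Solve Spearman-Brown for n: n = 0.834(1 − 0.7631) / [0.7631(1 − 0.834)] = 1.5597
Required items = 1.5597 × 60 = 93.58, so 94 items.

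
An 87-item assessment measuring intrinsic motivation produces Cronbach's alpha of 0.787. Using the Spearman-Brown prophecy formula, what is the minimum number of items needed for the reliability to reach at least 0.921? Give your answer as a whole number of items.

275

n = [0.921 × 0.213] / [0.787 × 0.079]
n = 0.196173 / 0.062173 ≈ 3.1553
So the test needs 3.1553 × 87 ≈ 274.51 items; rounding up, 275.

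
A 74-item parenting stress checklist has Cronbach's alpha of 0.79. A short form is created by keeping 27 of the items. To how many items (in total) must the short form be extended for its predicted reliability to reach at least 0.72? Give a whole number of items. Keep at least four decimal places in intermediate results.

51

Short-form reliability: n = 27/74 = 0.3649; r_27 = n·r/(1+(n−1)r) ≈ 0.5785
Then solve for n' with r_old = 0.5785, r_target = 0.72: n' = 0.72(1 − 0.5785)/[0.5785(1 − 0.72)] = 1.8736
Items = 1.8736 × 27 ≈ 50.59 → 51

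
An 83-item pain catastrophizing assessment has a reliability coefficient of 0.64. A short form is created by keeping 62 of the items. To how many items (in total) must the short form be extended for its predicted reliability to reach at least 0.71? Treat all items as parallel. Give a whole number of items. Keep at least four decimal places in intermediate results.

Short-form reliability: n = 62/83 = 0.7470; r_62 = n·r/(1+(n−1)r) ≈ 0.5704
Then solve for n' with r_old = 0.5704, r_target = 0.71: n' = 0.71(1 − 0.5704)/[0.5704(1 − 0.71)] = 1.8439
Total items = 1.8439 × 62 = 114.32, rounded up to 115.

115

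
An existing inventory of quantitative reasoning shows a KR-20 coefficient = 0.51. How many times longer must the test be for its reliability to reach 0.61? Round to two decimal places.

n = 0.61 × (1 − 0.51) / [ 0.51 × (1 − 0.61) ]
  = 0.2989 / 0.1989 = 1.5028

1.50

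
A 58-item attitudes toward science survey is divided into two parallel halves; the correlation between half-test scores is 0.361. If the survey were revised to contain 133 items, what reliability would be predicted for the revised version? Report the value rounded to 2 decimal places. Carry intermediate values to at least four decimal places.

0.72

Spearman-Brown correction (n = 2): r_full = 2·0.361/(1 + 0.361) = 0.5305
Length factor from 58 to 133 items: n = 133/58 = 2.2931
r_new = n·r_full / (1 + (n − 1)·r_full) = 1.2165 / 1.6860 ≈ 0.7215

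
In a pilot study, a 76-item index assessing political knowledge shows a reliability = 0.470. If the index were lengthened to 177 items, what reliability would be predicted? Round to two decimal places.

The new length is 177/76 = 2.3289 times the old.
Apply the Spearman-Brown prophecy formula, r' = nr / [1 + (n − 1)r]:
r_new = 2.3289·0.470 / [1 + (2.3289 − 1)·0.470]
r_new = 1.0946 / 1.6246 ≈ 0.6738

0.67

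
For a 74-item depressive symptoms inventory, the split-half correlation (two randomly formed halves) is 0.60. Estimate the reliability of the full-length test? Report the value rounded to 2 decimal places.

The full test is twice the length of either half (n = 2).
r_full = 2r_hh / (1 + r_hh) = 2 × 0.60 / (1 + 0.60)
r_full = 1.2000 / 1.6000 ≈ 0.7500

0.75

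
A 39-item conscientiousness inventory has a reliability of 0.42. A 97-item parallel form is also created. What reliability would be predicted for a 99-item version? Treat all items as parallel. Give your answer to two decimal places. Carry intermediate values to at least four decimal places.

The 97-item form is not needed; work directly from the 39-item form with n = 99/39 = 2.5385.
r_{99} = n·r / (1 + (n − 1)·r) = 1.0662 / 1.6462 ≈ 0.6477

0.65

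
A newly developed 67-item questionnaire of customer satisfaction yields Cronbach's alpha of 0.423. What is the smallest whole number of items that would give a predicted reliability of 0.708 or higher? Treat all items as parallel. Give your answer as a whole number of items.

222

n = 0.708(1 − 0.423) / [0.423(1 − 0.708)]
n = 0.408516 / 0.123516 ≈ 3.3074
Items needed = n × 67 = 3.3074 × 67 ≈ 221.60 → round up to 222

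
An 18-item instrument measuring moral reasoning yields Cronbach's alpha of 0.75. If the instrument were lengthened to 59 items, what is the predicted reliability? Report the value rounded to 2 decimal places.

The new length is 59/18 = 3.2778 times the old.
Apply the Spearman-Brown prophecy formula, r' = nr / [1 + (n − 1)r]:
r_new = (3.2778 × 0.75) / (1 + (3.2778 − 1) × 0.75)
r_new = 2.4584 / 2.7084 ≈ 0.9077

0.91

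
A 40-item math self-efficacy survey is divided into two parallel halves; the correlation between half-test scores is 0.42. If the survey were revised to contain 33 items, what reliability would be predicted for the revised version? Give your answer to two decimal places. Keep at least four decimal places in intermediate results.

Full-test reliability from the split-half r: r_full = 2(0.42)/(1 + 0.42) = 0.5915
Length factor from 40 to 33 items: n = 33/40 = 0.8250
r_new = n·r_full / (1 + (n − 1)·r_full) = 0.4880 / 0.8965 ≈ 0.5443

0.54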